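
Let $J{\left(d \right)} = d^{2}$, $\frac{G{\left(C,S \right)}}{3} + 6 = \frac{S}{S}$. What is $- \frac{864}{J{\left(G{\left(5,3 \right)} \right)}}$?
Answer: $- \frac{96}{25} \approx -3.84$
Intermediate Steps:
$G{\left(C,S \right)} = -15$ ($G{\left(C,S \right)} = -18 + 3 \frac{S}{S} = -18 + 3 \cdot 1 = -18 + 3 = -15$)
$- \frac{864}{J{\left(G{\left(5,3 \right)} \right)}} = - \frac{864}{\left(-15\right)^{2}} = - \frac{864}{225} = \left(-864\right) \frac{1}{225} = - \frac{96}{25}$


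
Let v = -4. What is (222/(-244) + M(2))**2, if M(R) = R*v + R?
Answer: 710649/14884 ≈ 47.746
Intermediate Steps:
M(R) = -3*R (M(R) = R*(-4) + R = -4*R + R = -3*R)
(222/(-244) + M(2))**2 = (222/(-244) - 3*2)**2 = (222*(-1/244) - 6)**2 = (-111/122 - 6)**2 = (-843/122)**2 = 710649/14884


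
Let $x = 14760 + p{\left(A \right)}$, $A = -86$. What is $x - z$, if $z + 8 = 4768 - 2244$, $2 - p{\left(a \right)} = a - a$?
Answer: $12246$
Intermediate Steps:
$p{\left(a \right)} = 2$ ($p{\left(a \right)} = 2 - \left(a - a\right) = 2 - 0 = 2 + 0 = 2$)
$z = 2516$ ($z = -8 + \left(4768 - 2244\right) = -8 + 2524 = 2516$)
$x = 14762$ ($x = 14760 + 2 = 14762$)
$x - z = 14762 - 2516 = 12246$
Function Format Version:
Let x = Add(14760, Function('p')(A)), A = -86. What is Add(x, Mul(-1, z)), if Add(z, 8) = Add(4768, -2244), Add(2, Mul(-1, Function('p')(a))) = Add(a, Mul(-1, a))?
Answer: 12246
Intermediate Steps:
Function('p')(a) = 2 (Function('p')(a) = Add(2, Mul(-1, Add(a, Mul(-1, a)))) = Add(2, Mul(-1, 0)) = Add(2, 0) = 2)
z = 2516 (z = Add(-8, Add(4768, -2244)) = Add(-8, 2524) = 2516)
x = 14762 (x = Add(14760, 2) = 14762)
Add(x, Mul(-1, z)) = Add(14762, Mul(-1, 2516)) = Add(14762, -2516) = 12246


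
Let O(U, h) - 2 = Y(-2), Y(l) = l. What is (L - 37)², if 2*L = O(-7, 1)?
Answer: 1369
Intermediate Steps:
O(U, h) = 0 (O(U, h) = 2 - 2 = 0)
L = 0 (L = (½)*0 = 0)
(L - 37)² = (0 - 37)² = (-37)² = 1369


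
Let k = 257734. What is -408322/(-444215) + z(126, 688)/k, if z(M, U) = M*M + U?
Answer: 56298219804/57244654405 ≈ 0.98347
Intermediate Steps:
z(M, U) = U + M**2 (z(M, U) = M**2 + U = U + M**2)
-408322/(-444215) + z(126, 688)/k = -408322/(-444215) + (688 + 126**2)/257734 = -408322*(-1/444215) + (688 + 15876)*(1/257734) = 408322/444215 + 16564*(1/257734) = 408322/444215 + 8282/128867 = 56298219804/57244654405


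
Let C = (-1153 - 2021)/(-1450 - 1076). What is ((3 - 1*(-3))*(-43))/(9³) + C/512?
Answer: -18408925/52379136 ≈ -0.35146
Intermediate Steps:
C = 529/421 (C = -3174/(-2526) = -3174*(-1/2526) = 529/421 ≈ 1.2565)
((3 - 1*(-3))*(-43))/(9³) + C/512 = ((3 - 1*(-3))*(-43))/(9³) + (529/421)/512 = ((3 + 3)*(-43))/729 + (529/421)*(1/512) = (6*(-43))*(1/729) + 529/215552 = -258*1/729 + 529/215552 = -86/243 + 529/215552 = -18408925/52379136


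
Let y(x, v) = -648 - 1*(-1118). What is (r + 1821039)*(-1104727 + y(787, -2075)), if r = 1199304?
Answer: -3335234900151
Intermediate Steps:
y(x, v) = 470 (y(x, v) = -648 + 1118 = 470)
(r + 1821039)*(-1104727 + y(787, -2075)) = (1199304 + 1821039)*(-1104727 + 470) = 3020343*(-1104257) = -3335234900151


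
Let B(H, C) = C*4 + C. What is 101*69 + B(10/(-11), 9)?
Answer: 7014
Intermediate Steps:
B(H, C) = 5*C (B(H, C) = 4*C + C = 5*C)
101*69 + B(10/(-11), 9) = 101*69 + 5*9 = 6969 + 45 = 7014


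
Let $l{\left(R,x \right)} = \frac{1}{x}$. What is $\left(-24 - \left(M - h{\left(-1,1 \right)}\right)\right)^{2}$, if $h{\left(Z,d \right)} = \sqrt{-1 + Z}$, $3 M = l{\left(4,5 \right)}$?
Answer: $\frac{129871}{225} - \frac{722 i \sqrt{2}}{15} \approx 577.2 - 68.071 i$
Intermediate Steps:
$M = \frac{1}{15}$ ($M = \frac{1}{3 \cdot 5} = \frac{1}{3} \cdot \frac{1}{5} = \frac{1}{15} \approx 0.066667$)
$\left(-24 - \left(M - h{\left(-1,1 \right)}\right)\right)^{2} = \left(-24 + \left(\sqrt{-1 - 1} - \frac{1}{15}\right)\right)^{2} = \left(-24 - \left(\frac{1}{15} - \sqrt{-2}\right)\right)^{2} = \left(-24 - \left(\frac{1}{15} - i \sqrt{2}\right)\right)^{2} = \left(- \frac{361}{15} + i \sqrt{2}\right)^{2}$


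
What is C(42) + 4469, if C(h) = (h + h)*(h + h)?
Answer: 11525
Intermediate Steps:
C(h) = 4*h² (C(h) = (2*h)*(2*h) = 4*h²)
C(42) + 4469 = 4*42² + 4469 = 4*1764 + 4469 = 7056 + 4469 = 11525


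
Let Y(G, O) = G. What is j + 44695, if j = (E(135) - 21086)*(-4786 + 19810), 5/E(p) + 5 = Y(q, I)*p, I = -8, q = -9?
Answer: -19321837265/61 ≈ -3.1675e+8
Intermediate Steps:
E(p) = 5/(-5 - 9*p)
j = -19324563660/61 (j = (5/(-5 - 9*135) - 21086)*(-4786 + 19810) = (5/(-5 - 1215) - 21086)*15024 = (5/(-1220) - 21086)*15024 = (5*(-1/1220) - 21086)*15024 = (-1/244 - 21086)*15024 = -5144985/244*15024 = -19324563660/61 ≈ -3.1680e+8)
j + 44695 = -19324563660/61 + 44695 = -19321837265/61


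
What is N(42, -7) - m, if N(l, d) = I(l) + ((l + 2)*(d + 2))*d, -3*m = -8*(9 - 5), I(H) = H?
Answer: 4714/3 ≈ 1571.3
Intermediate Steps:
m = 32/3 (m = -(-8)*(9 - 5)/3 = -(-8)*4/3 = -1/3*(-32) = 32/3 ≈ 10.667)
N(l, d) = l + d*(2 + d)*(2 + l) (N(l, d) = l + ((l + 2)*(d + 2))*d = l + ((2 + l)*(2 + d))*d = l + ((2 + d)*(2 + l))*d = l + d*(2 + d)*(2 + l))
N(42, -7) - m = (42 + 2*(-7)**2 + 4*(-7) + 42*(-7)**2 + 2*(-7)*42) - 1*32/3 = (42 + 2*49 - 28 + 42*49 - 588) - 32/3 = (42 + 98 - 28 + 2058 - 588) - 32/3 = 1582 - 32/3 = 4714/3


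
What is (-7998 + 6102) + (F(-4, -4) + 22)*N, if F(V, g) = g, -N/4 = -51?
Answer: 1776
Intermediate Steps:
N = 204 (N = -4*(-51) = 204)
(-7998 + 6102) + (F(-4, -4) + 22)*N = (-7998 + 6102) + (-4 + 22)*204 = -1896 + 18*204 = -1896 + 3672 = 1776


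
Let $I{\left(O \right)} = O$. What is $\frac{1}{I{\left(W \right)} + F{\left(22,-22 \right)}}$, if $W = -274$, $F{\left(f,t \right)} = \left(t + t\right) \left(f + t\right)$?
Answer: $- \frac{1}{274} \approx -0.0036496$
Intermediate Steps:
$F{\left(f,t \right)} = 2 t \left(f + t\right)$
$\frac{1}{I{\left(W \right)} + F{\left(22,-22 \right)}} = \frac{1}{-274 + 2 \left(-22\right) \left(22 - 22\right)} = \frac{1}{-274 + 2 \left(-22\right) 0} = \frac{1}{-274 + 0} = \frac{1}{-274} = - \frac{1}{274}$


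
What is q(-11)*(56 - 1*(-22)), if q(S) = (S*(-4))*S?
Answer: -37752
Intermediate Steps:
q(S) = -4*S**2 (q(S) = (-4*S)*S = -4*S**2)
q(-11)*(56 - 1*(-22)) = (-4*(-11)**2)*(56 - 1*(-22)) = (-4*121)*(56 + 22) = -484*78 = -37752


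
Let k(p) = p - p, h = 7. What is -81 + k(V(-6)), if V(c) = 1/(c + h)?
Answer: -81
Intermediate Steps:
V(c) = 1/(7 + c) (V(c) = 1/(c + 7) = 1/(7 + c))
k(p) = 0
-81 + k(V(-6)) = -81 + 0 = -81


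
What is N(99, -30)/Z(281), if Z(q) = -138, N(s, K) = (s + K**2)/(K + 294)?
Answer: -111/4048 ≈ -0.027421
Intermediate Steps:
N(s, K) = (s + K**2)/(294 + K)
N(99, -30)/Z(281) = ((99 + (-30)**2)/(294 - 30))/(-138) = ((99 + 900)/264)*(-1/138) = ((1/264)*999)*(-1/138) = (333/88)*(-1/138) = -111/4048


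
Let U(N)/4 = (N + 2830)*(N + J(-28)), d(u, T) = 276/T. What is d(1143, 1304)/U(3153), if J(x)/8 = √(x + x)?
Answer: 9459/3373441940312 - 6*I*√14/421680242539 ≈ 2.804e-9 - 5.3239e-11*I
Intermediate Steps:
J(x) = 8*√2*√x (J(x) = 8*√(x + x) = 8*√(2*x) = 8*(√2*√x) = 8*√2*√x)
U(N) = 4*(2830 + N)*(N + 16*I*√14) (U(N) = 4*((N + 2830)*(N + 8*√2*√(-28))) = 4*((2830 + N)*(N + 8*√2*(2*I*√7))) = 4*((2830 + N)*(N + 16*I*√14)) = 4*(2830 + N)*(N + 16*I*√14))
d(1143, 1304)/U(3153) = (276/1304)/(4*3153² + 11320*3153 + 181120*I*√14 + 64*I*3153*√14) = (276*(1/1304))/(4*9941409 + 35691960 + 181120*I*√14 + 201792*I*√14) = 69/(326*(39765636 + 35691960 + 181120*I*√14 + 201792*I*√14)) = 69/(326*(75457596 + 382912*I*√14))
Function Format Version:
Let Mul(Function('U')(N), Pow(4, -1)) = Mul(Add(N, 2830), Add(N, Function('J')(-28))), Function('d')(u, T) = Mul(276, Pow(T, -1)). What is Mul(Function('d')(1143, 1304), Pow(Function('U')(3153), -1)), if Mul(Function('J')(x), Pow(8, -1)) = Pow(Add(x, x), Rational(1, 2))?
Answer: Add(Rational(9459, 3373441940312), Mul(Rational(-6, 421680242539), I, Pow(14, Rational(1, 2)))) ≈ Add(2.8040e-9, Mul(-5.3239e-11, I))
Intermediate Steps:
Function('J')(x) = Mul(8, Pow(2, Rational(1, 2)), Pow(x, Rational(1, 2))) (Function('J')(x) = Mul(8, Pow(Add(x, x), Rational(1, 2))) = Mul(8, Pow(Mul(2, x), Rational(1, 2))) = Mul(8, Mul(Pow(2, Rational(1, 2)), Pow(x, Rational(1, 2)))) = Mul(8, Pow(2, Rational(1, 2)), Pow(x, Rational(1, 2))))
Function('U')(N) = Mul(4, Add(2830, N), Add(N, Mul(16, I, Pow(14, Rational(1, 2))))) (Function('U')(N) = Mul(4, Mul(Add(N, 2830), Add(N, Mul(8, Pow(2, Rational(1, 2)), Pow(-28, Rational(1, 2)))))) = Mul(4, Mul(Add(2830, N), Add(N, Mul(8, Pow(2, Rational(1, 2)), Mul(2, I, Pow(7, Rational(1, 2))))))) = Mul(4, Mul(Add(2830, N), Add(N, Mul(16, I, Pow(14, Rational(1, 2)))))) = Mul(4, Add(2830, N), Add(N, Mul(16, I, Pow(14, Rational(1, 2))))))
Mul(Function('d')(1143, 1304), Pow(Function('U')(3153), -1)) = Mul(Mul(276, Pow(1304, -1)), Pow(Add(Mul(4, Pow(3153, 2)), Mul(11320, 3153), Mul(181120, I, Pow(14, Rational(1, 2))), Mul(64, I, 3153, Pow(14, Rational(1, 2)))), -1)) = Mul(Mul(276, Rational(1, 1304)), Pow(Add(Mul(4, 9941409), 35691960, Mul(181120, I, Pow(14, Rational(1, 2))), Mul(201792, I, Pow(14, Rational(1, 2)))), -1)) = Mul(Rational(69, 326), Pow(Add(39765636, 35691960, Mul(181120, I, Pow(14, Rational(1, 2))), Mul(201792, I, Pow(14, Rational(1, 2)))), -1)) = Mul(Rational(69, 326), Pow(Add(75457596, Mul(382912, I, Pow(14, Rational(1, 2)))), -1))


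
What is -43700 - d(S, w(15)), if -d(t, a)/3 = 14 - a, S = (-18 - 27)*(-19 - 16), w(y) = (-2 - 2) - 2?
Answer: -43640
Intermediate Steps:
w(y) = -6 (w(y) = -4 - 2 = -6)
S = 1575 (S = -45*(-35) = 1575)
d(t, a) = -42 + 3*a (d(t, a) = -3*(14 - a) = -42 + 3*a)
-43700 - d(S, w(15)) = -43700 - (-42 + 3*(-6)) = -43700 - (-42 - 18) = -43700 - 1*(-60) = -43700 + 60 = -43640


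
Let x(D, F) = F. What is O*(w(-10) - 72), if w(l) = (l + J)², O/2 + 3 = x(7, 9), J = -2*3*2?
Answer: 4944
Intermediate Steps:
J = -12 ≈ -12.000
O = 12 (O = -6 + 2*9 = -6 + 18 = 12)
w(l) = (-12 + l)² (w(l) = (l - 12)² = (-12 + l)²)
O*(w(-10) - 72) = 12*((-12 - 10)² - 72) = 12*((-22)² - 72) = 12*(484 - 72) = 12*412 = 4944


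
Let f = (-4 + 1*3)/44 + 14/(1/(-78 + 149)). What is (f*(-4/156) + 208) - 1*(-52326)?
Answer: 90104609/1716 ≈ 52509.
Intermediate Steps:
f = 43735/44 (f = (-4 + 3)*(1/44) + 14/(1/71) = -1*1/44 + 14/(1/71) = -1/44 + 14*71 = -1/44 + 994 = 43735/44 ≈ 993.98)
(f*(-4/156) + 208) - 1*(-52326) = (43735*(-4/156)/44 + 208) - 1*(-52326) = (43735*(-4*1/156)/44 + 208) + 52326 = ((43735/44)*(-1/39) + 208) + 52326 = (-43735/1716 + 208) + 52326 = 313193/1716 + 52326 = 90104609/1716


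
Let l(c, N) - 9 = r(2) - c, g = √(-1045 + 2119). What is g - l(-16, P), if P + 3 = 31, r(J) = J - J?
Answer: -25 + √1074 ≈ 7.7719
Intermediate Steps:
r(J) = 0
P = 28 (P = -3 + 31 = 28)
g = √1074 ≈ 32.772
l(c, N) = 9 - c (l(c, N) = 9 + (0 - c) = 9 - c)
g - l(-16, P) = √1074 - (9 - 1*(-16)) = √1074 - (9 + 16) = √1074 - 1*25 = √1074 - 25 = -25 + √1074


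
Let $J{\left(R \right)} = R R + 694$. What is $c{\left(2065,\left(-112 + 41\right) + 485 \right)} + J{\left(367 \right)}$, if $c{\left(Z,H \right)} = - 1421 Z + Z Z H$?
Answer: $1762590168$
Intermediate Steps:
$J{\left(R \right)} = 694 + R^{2}$ ($J{\left(R \right)} = R^{2} + 694 = 694 + R^{2}$)
$c{\left(Z,H \right)} = - 1421 Z + H Z^{2}$ ($c{\left(Z,H \right)} = - 1421 Z + Z^{2} H = - 1421 Z + H Z^{2}$)
$c{\left(2065,\left(-112 + 41\right) + 485 \right)} + J{\left(367 \right)} = 2065 \left(-1421 + \left(\left(-112 + 41\right) + 485\right) 2065\right) + \left(694 + 367^{2}\right) = 2065 \left(-1421 + \left(-71 + 485\right) 2065\right) + \left(694 + 134689\right) = 2065 \left(-1421 + 414 \cdot 2065\right) + 135383 = 2065 \left(-1421 + 854910\right) + 135383 = 2065 \cdot 853489 + 135383 = 1762454785 + 135383 = 1762590168$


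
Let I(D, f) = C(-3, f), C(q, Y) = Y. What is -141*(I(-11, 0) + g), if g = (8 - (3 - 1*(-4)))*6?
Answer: -846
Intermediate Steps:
I(D, f) = f
g = 6 (g = (8 - (3 + 4))*6 = (8 - 1*7)*6 = (8 - 7)*6 = 1*6 = 6)
-141*(I(-11, 0) + g) = -141*(0 + 6) = -141*6 = -846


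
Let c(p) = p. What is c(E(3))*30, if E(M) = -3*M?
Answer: -270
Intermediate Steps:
c(E(3))*30 = -3*3*30 = -9*30 = -270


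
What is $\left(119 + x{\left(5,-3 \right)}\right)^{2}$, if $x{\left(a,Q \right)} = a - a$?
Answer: $14161$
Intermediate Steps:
$x{\left(a,Q \right)} = 0$
$\left(119 + x{\left(5,-3 \right)}\right)^{2} = \left(119 + 0\right)^{2} = 119^{2} = 14161$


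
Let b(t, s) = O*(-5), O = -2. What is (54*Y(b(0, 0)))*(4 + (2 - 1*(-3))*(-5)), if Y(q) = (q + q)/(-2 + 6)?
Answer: -5670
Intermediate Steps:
b(t, s) = 10 (b(t, s) = -2*(-5) = 10)
Y(q) = q/2 (Y(q) = (2*q)/4 = (2*q)*(¼) = q/2)
(54*Y(b(0, 0)))*(4 + (2 - 1*(-3))*(-5)) = (54*((½)*10))*(4 + (2 - 1*(-3))*(-5)) = (54*5)*(4 + (2 + 3)*(-5)) = 270*(4 + 5*(-5)) = 270*(4 - 25) = 270*(-21) = -5670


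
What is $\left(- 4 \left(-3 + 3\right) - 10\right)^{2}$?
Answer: $100$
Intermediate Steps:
$\left(- 4 \left(-3 + 3\right) - 10\right)^{2} = \left(\left(-4\right) 0 - 10\right)^{2} = \left(0 - 10\right)^{2} = \left(-10\right)^{2} = 100$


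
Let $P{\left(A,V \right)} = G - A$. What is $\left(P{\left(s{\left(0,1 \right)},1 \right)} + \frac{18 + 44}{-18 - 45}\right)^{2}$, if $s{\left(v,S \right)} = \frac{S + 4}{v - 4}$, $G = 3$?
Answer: $\frac{677329}{63504} \approx 10.666$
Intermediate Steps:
$s{\left(v,S \right)} = \frac{4 + S}{-4 + v}$
$P{\left(A,V \right)} = 3 - A$
$\left(P{\left(s{\left(0,1 \right)},1 \right)} + \frac{18 + 44}{-18 - 45}\right)^{2} = \left(\left(3 - \frac{4 + 1}{-4 + 0}\right) + \frac{18 + 44}{-18 - 45}\right)^{2} = \left(\left(3 - \frac{1}{-4} \cdot 5\right) + \frac{62}{-63}\right)^{2} = \left(\left(3 - \left(- \frac{1}{4}\right) 5\right) + 62 \left(- \frac{1}{63}\right)\right)^{2} = \left(\left(3 - - \frac{5}{4}\right) - \frac{62}{63}\right)^{2} = \left(\left(3 + \frac{5}{4}\right) - \frac{62}{63}\right)^{2} = \left(\frac{17}{4} - \frac{62}{63}\right)^{2} = \left(\frac{823}{252}\right)^{2} = \frac{677329}{63504}$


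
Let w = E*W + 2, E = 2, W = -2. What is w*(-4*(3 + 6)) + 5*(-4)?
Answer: 52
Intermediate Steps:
w = -2 (w = 2*(-2) + 2 = -4 + 2 = -2)
w*(-4*(3 + 6)) + 5*(-4) = -(-8)*(3 + 6) + 5*(-4) = -(-8)*9 - 20 = -2*(-36) - 20 = 72 - 20 = 52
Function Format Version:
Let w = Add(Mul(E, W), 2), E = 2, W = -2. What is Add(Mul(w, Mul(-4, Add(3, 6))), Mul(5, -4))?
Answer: 52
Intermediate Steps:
w = -2 (w = Add(Mul(2, -2), 2) = Add(-4, 2) = -2)
Add(Mul(w, Mul(-4, Add(3, 6))), Mul(5, -4)) = Add(Mul(-2, Mul(-4, Add(3, 6))), Mul(5, -4)) = Add(Mul(-2, Mul(-4, 9)), -20) = Add(Mul(-2, -36), -20) = Add(72, -20) = 52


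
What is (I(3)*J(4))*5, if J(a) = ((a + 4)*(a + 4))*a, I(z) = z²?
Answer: 11520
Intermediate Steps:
J(a) = a*(4 + a)² (J(a) = ((4 + a)*(4 + a))*a = (4 + a)²*a = a*(4 + a)²)
(I(3)*J(4))*5 = (3²*(4*(4 + 4)²))*5 = (9*(4*8²))*5 = (9*(4*64))*5 = (9*256)*5 = 2304*5 = 11520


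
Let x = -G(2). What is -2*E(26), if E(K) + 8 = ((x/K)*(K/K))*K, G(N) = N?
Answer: 20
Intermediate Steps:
x = -2 (x = -1*2 = -2)
E(K) = -10 (E(K) = -8 + ((-2/K)*(K/K))*K = -8 + (-2/K*1)*K = -8 + (-2/K)*K = -8 - 2 = -10)
-2*E(26) = -2*(-10) = 20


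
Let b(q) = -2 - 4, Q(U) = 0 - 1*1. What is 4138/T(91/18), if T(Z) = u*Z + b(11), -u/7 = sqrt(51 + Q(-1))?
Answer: 4022136/10138393 - 118615770*sqrt(2)/10138393 ≈ -16.149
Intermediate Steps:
Q(U) = -1 (Q(U) = 0 - 1 = -1)
b(q) = -6
u = -35*sqrt(2) (u = -7*sqrt(51 - 1) = -35*sqrt(2) ≈ -49.497)
T(Z) = -6 - 35*Z*sqrt(2) (T(Z) = (-35*sqrt(2))*Z - 6 = -35*Z*sqrt(2) - 6 = -6 - 35*Z*sqrt(2))
4138/T(91/18) = 4138/(-6 - 35*91/18*sqrt(2)) = 4138/(-6 - 3185*sqrt(2)/18)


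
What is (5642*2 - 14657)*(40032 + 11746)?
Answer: -174647194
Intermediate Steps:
(5642*2 - 14657)*(40032 + 11746) = (11284 - 14657)*51778 = -3373*51778 = -174647194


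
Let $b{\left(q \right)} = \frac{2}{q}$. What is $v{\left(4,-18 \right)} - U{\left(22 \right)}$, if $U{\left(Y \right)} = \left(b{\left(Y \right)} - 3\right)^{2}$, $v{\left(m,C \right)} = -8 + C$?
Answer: $- \frac{4170}{121} \approx -34.463$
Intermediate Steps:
$U{\left(Y \right)} = \left(-3 + \frac{2}{Y}\right)^{2}$ ($U{\left(Y \right)} = \left(\frac{2}{Y} - 3\right)^{2} = \left(-3 + \frac{2}{Y}\right)^{2}$)
$v{\left(4,-18 \right)} - U{\left(22 \right)} = \left(-8 - 18\right) - \frac{\left(-2 + 3 \cdot 22\right)^{2}}{484} = -26 - \frac{\left(-2 + 66\right)^{2}}{484} = -26 - \frac{64^{2}}{484} = -26 - \frac{1}{484} \cdot 4096 = -26 - \frac{1024}{121} = - \frac{4170}{121}$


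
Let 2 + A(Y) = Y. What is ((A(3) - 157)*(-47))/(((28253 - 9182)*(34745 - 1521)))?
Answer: 47/4061634 ≈ 1.1572e-5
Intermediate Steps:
A(Y) = -2 + Y
((A(3) - 157)*(-47))/(((28253 - 9182)*(34745 - 1521))) = (((-2 + 3) - 157)*(-47))/(((28253 - 9182)*(34745 - 1521))) = ((1 - 157)*(-47))/((19071*33224)) = -156*(-47)/633614904 = 7332*(1/633614904) = 47/4061634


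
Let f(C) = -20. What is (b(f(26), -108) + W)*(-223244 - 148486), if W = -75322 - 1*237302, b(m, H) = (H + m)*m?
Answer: 115260090720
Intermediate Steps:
b(m, H) = m*(H + m)
W = -312624 (W = -75322 - 237302 = -312624)
(b(f(26), -108) + W)*(-223244 - 148486) = (-20*(-108 - 20) - 312624)*(-223244 - 148486) = (-20*(-128) - 312624)*(-371730) = (2560 - 312624)*(-371730) = -310064*(-371730) = 115260090720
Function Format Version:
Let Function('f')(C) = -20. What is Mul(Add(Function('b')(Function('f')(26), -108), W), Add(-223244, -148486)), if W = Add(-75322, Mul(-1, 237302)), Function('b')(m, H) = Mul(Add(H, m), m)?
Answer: 115260090720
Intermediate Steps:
Function('b')(m, H) = Mul(m, Add(H, m))
W = -312624 (W = Add(-75322, -237302) = -312624)
Mul(Add(Function('b')(Function('f')(26), -108), W), Add(-223244, -148486)) = Mul(Add(Mul(-20, Add(-108, -20)), -312624), Add(-223244, -148486)) = Mul(Add(Mul(-20, -128), -312624), -371730) = Mul(Add(2560, -312624), -371730) = Mul(-310064, -371730) = 115260090720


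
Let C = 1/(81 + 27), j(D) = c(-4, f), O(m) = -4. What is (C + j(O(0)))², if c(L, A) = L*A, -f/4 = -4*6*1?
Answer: 1719843841/11664 ≈ 1.4745e+5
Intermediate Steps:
f = 96 (f = -4*(-4*6) = -(-96) = -4*(-24) = 96)
c(L, A) = A*L
j(D) = -384 (j(D) = 96*(-4) = -384)
C = 1/108 ≈ 0.0092593
(C + j(O(0)))² = (1/108 - 384)² = (-41471/108)² = 1719843841/11664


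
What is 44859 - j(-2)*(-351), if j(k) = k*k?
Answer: 46263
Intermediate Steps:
j(k) = k²
44859 - j(-2)*(-351) = 44859 - (-2)²*(-351) = 44859 - 4*(-351) = 44859 - 1*(-1404) = 44859 + 1404 = 46263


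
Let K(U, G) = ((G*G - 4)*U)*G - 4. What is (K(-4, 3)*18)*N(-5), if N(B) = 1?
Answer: -1152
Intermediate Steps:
K(U, G) = -4 + G*U*(-4 + G**2) (K(U, G) = ((G**2 - 4)*U)*G - 4 = ((-4 + G**2)*U)*G - 4 = (U*(-4 + G**2))*G - 4 = G*U*(-4 + G**2) - 4 = -4 + G*U*(-4 + G**2))
(K(-4, 3)*18)*N(-5) = ((-4 - 4*3**3 - 4*3*(-4))*18)*1 = ((-4 - 4*27 + 48)*18)*1 = ((-4 - 108 + 48)*18)*1 = -64*18*1 = -1152*1 = -1152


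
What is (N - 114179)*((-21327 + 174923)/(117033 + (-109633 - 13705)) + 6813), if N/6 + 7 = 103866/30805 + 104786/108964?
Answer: -4101655243640484065606/5290897526525 ≈ -7.7523e+8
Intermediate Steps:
N = -13426296879/839159005 (N = -42 + 6*(103866/30805 + 104786/108964) = -42 + 6*(103866*(1/30805) + 104786*(1/108964)) = -42 + 6*(103866/30805 + 52393/54482) = -42 + 6*(7272793777/1678318010) = -42 + 21818381331/839159005 = -13426296879/839159005 ≈ -16.000)
(N - 114179)*((-21327 + 174923)/(117033 + (-109633 - 13705)) + 6813) = (-13426296879/839159005 - 114179)*((-21327 + 174923)/(117033 + (-109633 - 13705)) + 6813) = -95827762328774*(153596/(117033 - 123338) + 6813)/839159005 = -95827762328774*(153596/(-6305) + 6813)/839159005 = -95827762328774*(153596*(-1/6305) + 6813)/839159005 = -95827762328774*(-153596/6305 + 6813)/839159005 = -95827762328774/839159005*42802369/6305 = -4101655243640484065606/5290897526525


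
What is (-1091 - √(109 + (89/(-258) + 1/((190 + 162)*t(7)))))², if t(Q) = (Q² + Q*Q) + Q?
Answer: (433476120 + √17152634473590)²/157863182400 ≈ 1.2131e+6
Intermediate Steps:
t(Q) = Q + 2*Q² (t(Q) = (Q² + Q²) + Q = 2*Q² + Q = Q + 2*Q²)
(-1091 - √(109 + (89/(-258) + 1/((190 + 162)*t(7)))))² = (-1091 - √(109 + (89/(-258) + 1/((190 + 162)*((7*(1 + 2*7)))))))² = (-1091 - √(109 + (89*(-1/258) + 1/(352*((7*(1 + 14)))))))² = (-1091 - √(109 + (-89/258 + 1/(352*((7*15))))))² = (-1091 - √(109 + (-89/258 + (1/352)/105)))² = (-1091 - √(109 + (-89/258 + (1/352)*(1/105))))² = (-1091 - √(109 + (-89/258 + 1/36960)))² = (-1091 - √(109 - 548197/1589280))² = (-1091 - √(172683323/1589280))² = (-1091 - √17152634473590/397320)²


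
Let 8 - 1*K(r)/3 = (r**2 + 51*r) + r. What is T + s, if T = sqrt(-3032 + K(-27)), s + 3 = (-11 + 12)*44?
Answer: 41 + I*sqrt(983) ≈ 41.0 + 31.353*I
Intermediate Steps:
K(r) = 24 - 156*r - 3*r**2 (K(r) = 24 - 3*((r**2 + 51*r) + r) = 24 - 3*(r**2 + 52*r) = 24 + (-156*r - 3*r**2) = 24 - 156*r - 3*r**2)
s = 41 (s = -3 + (-11 + 12)*44 = -3 + 1*44 = -3 + 44 = 41)
T = I*sqrt(983) (T = sqrt(-3032 + (24 - 156*(-27) - 3*(-27)**2)) = sqrt(-3032 + (24 + 4212 - 3*729)) = sqrt(-3032 + (24 + 4212 - 2187)) = sqrt(-3032 + 2049) = sqrt(-983) = I*sqrt(983) ≈ 31.353*I)
T + s = I*sqrt(983) + 41 = 41 + I*sqrt(983)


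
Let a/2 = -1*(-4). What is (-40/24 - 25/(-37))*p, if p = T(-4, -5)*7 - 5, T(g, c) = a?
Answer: -1870/37 ≈ -50.541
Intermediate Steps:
a = 8 (a = 2*(-1*(-4)) = 2*4 = 8)
T(g, c) = 8
p = 51 (p = 8*7 - 5 = 56 - 5 = 51)
(-40/24 - 25/(-37))*p = (-40/24 - 25/(-37))*51 = (-40*1/24 - 25*(-1/37))*51 = (-5/3 + 25/37)*51 = -110/111*51 = -1870/37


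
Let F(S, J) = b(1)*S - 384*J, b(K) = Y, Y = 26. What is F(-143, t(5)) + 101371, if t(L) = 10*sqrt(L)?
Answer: 97653 - 3840*sqrt(5) ≈ 89067.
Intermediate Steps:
b(K) = 26
F(S, J) = -384*J + 26*S (F(S, J) = 26*S - 384*J = -384*J + 26*S)
F(-143, t(5)) + 101371 = (-3840*sqrt(5) + 26*(-143)) + 101371 = (-3840*sqrt(5) - 3718) + 101371 = (-3718 - 3840*sqrt(5)) + 101371 = 97653 - 3840*sqrt(5)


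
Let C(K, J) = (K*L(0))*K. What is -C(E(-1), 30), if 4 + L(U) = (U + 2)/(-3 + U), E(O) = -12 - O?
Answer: 1694/3 ≈ 564.67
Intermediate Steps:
L(U) = -4 + (2 + U)/(-3 + U) (L(U) = -4 + (U + 2)/(-3 + U) = -4 + (2 + U)/(-3 + U))
C(K, J) = -14*K²/3 (C(K, J) = (K*((14 - 3*0)/(-3 + 0)))*K = (K*((14 + 0)/(-3)))*K = (K*(-⅓*14))*K = (K*(-14/3))*K = (-14*K/3)*K = -14*K²/3)
-C(E(-1), 30) = -(-14)*(-12 - 1*(-1))²/3 = -(-14)*(-12 + 1)²/3 = -(-14)*(-11)²/3 = -(-14)*121/3 = -1*(-1694/3) = 1694/3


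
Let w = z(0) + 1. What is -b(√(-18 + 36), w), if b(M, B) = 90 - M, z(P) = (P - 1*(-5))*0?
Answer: -90 + 3*√2 ≈ -85.757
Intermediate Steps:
z(P) = 0 (z(P) = (P + 5)*0 = (5 + P)*0 = 0)
w = 1 (w = 0 + 1 = 1)
-b(√(-18 + 36), w) = -(90 - √(-18 + 36)) = -(90 - √18) = -(90 - 3*√2) = -90 + 3*√2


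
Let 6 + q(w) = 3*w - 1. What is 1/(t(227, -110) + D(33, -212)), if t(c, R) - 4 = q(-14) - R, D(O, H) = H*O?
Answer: -1/6931 ≈ -0.00014428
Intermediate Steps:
q(w) = -7 + 3*w (q(w) = -6 + (3*w - 1) = -6 + (-1 + 3*w) = -7 + 3*w)
t(c, R) = -45 - R (t(c, R) = 4 + ((-7 + 3*(-14)) - R) = 4 + ((-7 - 42) - R) = 4 + (-49 - R) = -45 - R)
1/(t(227, -110) + D(33, -212)) = 1/((-45 - 1*(-110)) - 212*33) = 1/((-45 + 110) - 6996) = 1/(65 - 6996) = 1/(-6931) = -1/6931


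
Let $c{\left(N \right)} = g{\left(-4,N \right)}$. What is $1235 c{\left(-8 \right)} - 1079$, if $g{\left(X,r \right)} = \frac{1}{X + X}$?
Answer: $- \frac{9867}{8} \approx -1233.4$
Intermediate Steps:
$g{\left(X,r \right)} = \frac{1}{2 X}$
$c{\left(N \right)} = - \frac{1}{8}$ ($c{\left(N \right)} = \frac{1}{2 \left(-4\right)} = \frac{1}{2} \left(- \frac{1}{4}\right) = - \frac{1}{8}$)
$1235 c{\left(-8 \right)} - 1079 = 1235 \left(- \frac{1}{8}\right) - 1079 = - \frac{1235}{8} - 1079 = - \frac{9867}{8}$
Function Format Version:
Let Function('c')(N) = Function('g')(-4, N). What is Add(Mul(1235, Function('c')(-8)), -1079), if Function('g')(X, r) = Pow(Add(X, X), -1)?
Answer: Rational(-9867, 8) ≈ -1233.4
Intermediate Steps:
Function('g')(X, r) = Mul(Rational(1, 2), Pow(X, -1)) (Function('g')(X, r) = Pow(Mul(2, X), -1) = Mul(Rational(1, 2), Pow(X, -1)))
Function('c')(N) = Rational(-1, 8) (Function('c')(N) = Mul(Rational(1, 2), Pow(-4, -1)) = Mul(Rational(1, 2), Rational(-1, 4)) = Rational(-1, 8))
Add(Mul(1235, Function('c')(-8)), -1079) = Add(Mul(1235, Rational(-1, 8)), -1079) = Add(Rational(-1235, 8), -1079) = Rational(-9867, 8)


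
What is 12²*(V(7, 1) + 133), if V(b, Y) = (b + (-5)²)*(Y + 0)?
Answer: 23760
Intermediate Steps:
V(b, Y) = Y*(25 + b) (V(b, Y) = (b + 25)*Y = (25 + b)*Y = Y*(25 + b))
12²*(V(7, 1) + 133) = 12²*(1*(25 + 7) + 133) = 144*(1*32 + 133) = 144*(32 + 133) = 144*165 = 23760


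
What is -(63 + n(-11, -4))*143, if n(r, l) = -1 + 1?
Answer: -9009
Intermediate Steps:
n(r, l) = 0
-(63 + n(-11, -4))*143 = -(63 + 0)*143 = -63*143 = -1*9009 = -9009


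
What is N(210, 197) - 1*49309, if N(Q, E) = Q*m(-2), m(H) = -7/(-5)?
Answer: -49015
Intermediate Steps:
m(H) = 7/5 (m(H) = -7*(-1/5) = 7/5)
N(Q, E) = 7*Q/5 (N(Q, E) = Q*(7/5) = 7*Q/5)
N(210, 197) - 1*49309 = (7/5)*210 - 1*49309 = 294 - 49309 = -49015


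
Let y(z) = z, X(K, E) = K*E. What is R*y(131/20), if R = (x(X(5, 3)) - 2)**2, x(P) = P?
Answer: 22139/20 ≈ 1106.9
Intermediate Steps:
X(K, E) = E*K
R = 169 (R = (3*5 - 2)**2 = (15 - 2)**2 = 13**2 = 169)
R*y(131/20) = 169*(131/20) = 22139/20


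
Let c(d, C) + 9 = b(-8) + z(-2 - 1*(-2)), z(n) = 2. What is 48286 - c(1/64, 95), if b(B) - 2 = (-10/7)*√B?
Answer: 48291 + 20*I*√2/7 ≈ 48291.0 + 4.0406*I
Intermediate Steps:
b(B) = 2 - 10*√B/7 (b(B) = 2 + (-10/7)*√B = 2 + (-10*⅐)*√B = 2 - 10*√B/7)
c(d, C) = -5 - 20*I*√2/7 (c(d, C) = -9 + ((2 - 20*I*√2/7) + 2) = -9 + (4 - 20*I*√2/7) = -5 - 20*I*√2/7)
48286 - c(1/64, 95) = 48286 - (-5 - 20*I*√2/7) = 48286 + (5 + 20*I*√2/7) = 48291 + 20*I*√2/7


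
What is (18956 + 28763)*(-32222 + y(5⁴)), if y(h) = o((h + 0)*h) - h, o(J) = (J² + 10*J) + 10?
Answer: 7281526388129322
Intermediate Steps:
o(J) = 10 + J² + 10*J
y(h) = 10 + h⁴ - h + 10*h² (y(h) = (10 + ((h + 0)*h)² + 10*((h + 0)*h)) - h = (10 + (h*h)² + 10*(h*h)) - h = (10 + (h²)² + 10*h²) - h = (10 + h⁴ + 10*h²) - h = 10 + h⁴ - h + 10*h²)
(18956 + 28763)*(-32222 + y(5⁴)) = (18956 + 28763)*(-32222 + (10 + (5⁴)⁴ - 1*5⁴ + 10*(5⁴)²)) = 47719*(-32222 + (10 + 625⁴ - 1*625 + 10*625²)) = 47719*(-32222 + (10 + 152587890625 - 625 + 10*390625)) = 47719*(-32222 + (10 + 152587890625 - 625 + 3906250)) = 47719*(-32222 + 152591796260) = 47719*152591764038 = 7281526388129322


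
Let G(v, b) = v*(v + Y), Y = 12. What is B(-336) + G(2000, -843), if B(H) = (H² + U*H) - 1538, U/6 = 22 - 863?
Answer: 5830814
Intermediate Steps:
U = -5046 (U = 6*(22 - 863) = 6*(-841) = -5046)
B(H) = -1538 + H² - 5046*H (B(H) = (H² - 5046*H) - 1538 = -1538 + H² - 5046*H)
G(v, b) = v*(12 + v) (G(v, b) = v*(v + 12) = v*(12 + v))
B(-336) + G(2000, -843) = (-1538 + (-336)² - 5046*(-336)) + 2000*(12 + 2000) = (-1538 + 112896 + 1695456) + 2000*2012 = 1806814 + 4024000 = 5830814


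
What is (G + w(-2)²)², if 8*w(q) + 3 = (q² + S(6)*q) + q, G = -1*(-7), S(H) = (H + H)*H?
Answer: 461089729/4096 ≈ 1.1257e+5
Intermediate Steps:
S(H) = 2*H² (S(H) = (2*H)*H = 2*H²)
G = 7
w(q) = -3/8 + q²/8 + 73*q/8 (w(q) = -3/8 + ((q² + (2*6²)*q) + q)/8 = -3/8 + ((q² + (2*36)*q) + q)/8 = -3/8 + ((q² + 72*q) + q)/8 = -3/8 + (q² + 73*q)/8 = -3/8 + (q²/8 + 73*q/8) = -3/8 + q²/8 + 73*q/8)
(G + w(-2)²)² = (7 + (-3/8 + (⅛)*(-2)² + (73/8)*(-2))²)² = (7 + (-3/8 + (⅛)*4 - 73/4)²)² = (7 + (-3/8 + ½ - 73/4)²)² = (7 + (-145/8)²)² = (7 + 21025/64)² = (21473/64)² = 461089729/4096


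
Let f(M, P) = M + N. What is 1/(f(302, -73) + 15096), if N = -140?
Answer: 1/15258 ≈ 6.5539e-5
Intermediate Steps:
f(M, P) = -140 + M (f(M, P) = M - 140 = -140 + M)
1/(f(302, -73) + 15096) = 1/((-140 + 302) + 15096) = 1/(162 + 15096) = 1/15258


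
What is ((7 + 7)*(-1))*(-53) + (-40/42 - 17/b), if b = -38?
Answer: 591713/798 ≈ 741.50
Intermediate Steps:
((7 + 7)*(-1))*(-53) + (-40/42 - 17/b) = ((7 + 7)*(-1))*(-53) + (-40/42 - 17/(-38)) = (14*(-1))*(-53) + (-40*1/42 - 17*(-1/38)) = -14*(-53) + (-20/21 + 17/38) = 742 - 403/798 = 591713/798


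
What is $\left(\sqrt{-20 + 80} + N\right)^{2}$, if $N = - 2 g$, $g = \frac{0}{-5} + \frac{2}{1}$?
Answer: $76 - 16 \sqrt{15} \approx 14.032$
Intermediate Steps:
$g = 2$ ($g = 0 \left(- \frac{1}{5}\right) + 2 \cdot 1 = 0 + 2 = 2$)
$N = -4$ ($N = \left(-2\right) 2 = -4$)
$\left(\sqrt{-20 + 80} + N\right)^{2} = \left(\sqrt{-20 + 80} - 4\right)^{2} = \left(\sqrt{60} - 4\right)^{2} = \left(2 \sqrt{15} - 4\right)^{2} = \left(-4 + 2 \sqrt{15}\right)^{2}$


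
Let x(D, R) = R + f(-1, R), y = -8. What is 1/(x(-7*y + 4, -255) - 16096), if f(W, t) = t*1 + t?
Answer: -1/16861 ≈ -5.9308e-5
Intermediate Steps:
f(W, t) = 2*t (f(W, t) = t + t = 2*t)
x(D, R) = 3*R (x(D, R) = R + 2*R = 3*R)
1/(x(-7*y + 4, -255) - 16096) = 1/(3*(-255) - 16096) = 1/(-765 - 16096) = 1/(-16861) = -1/16861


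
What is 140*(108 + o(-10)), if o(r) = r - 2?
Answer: 13440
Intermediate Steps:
o(r) = -2 + r
140*(108 + o(-10)) = 140*(108 + (-2 - 10)) = 140*(108 - 12) = 140*96 = 13440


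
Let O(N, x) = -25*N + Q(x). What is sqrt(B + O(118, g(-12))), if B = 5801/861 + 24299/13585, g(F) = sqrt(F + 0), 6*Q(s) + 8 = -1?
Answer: I*sqrt(13310262127133790)/2126670 ≈ 54.249*I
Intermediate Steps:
Q(s) = -3/2 (Q(s) = -4/3 + (1/6)*(-1) = -4/3 - 1/6 = -3/2)
g(F) = sqrt(F)
O(N, x) = -3/2 - 25*N (O(N, x) = -25*N - 3/2 = -3/2 - 25*N)
B = 9066184/1063335 (B = 5801*(1/861) + 24299*(1/13585) = 5801/861 + 2209/1235 = 9066184/1063335 ≈ 8.5262)
sqrt(B + O(118, g(-12))) = sqrt(9066184/1063335 + (-3/2 - 25*118)) = sqrt(9066184/1063335 + (-3/2 - 2950)) = sqrt(9066184/1063335 - 5903/2) = sqrt(-6258734137/2126670) = I*sqrt(13310262127133790)/2126670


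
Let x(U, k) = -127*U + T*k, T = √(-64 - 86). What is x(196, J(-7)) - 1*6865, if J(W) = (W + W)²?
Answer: -31757 + 980*I*√6 ≈ -31757.0 + 2400.5*I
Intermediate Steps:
T = 5*I*√6 (T = √(-150) = 5*I*√6 ≈ 12.247*I)
J(W) = 4*W² (J(W) = (2*W)² = 4*W²)
x(U, k) = -127*U + 5*I*k*√6 (x(U, k) = -127*U + (5*I*√6)*k = -127*U + 5*I*k*√6)
x(196, J(-7)) - 1*6865 = (-127*196 + 5*I*(4*(-7)²)*√6) - 1*6865 = (-24892 + 5*I*(4*49)*√6) - 6865 = (-24892 + 5*I*196*√6) - 6865 = (-24892 + 980*I*√6) - 6865 = -31757 + 980*I*√6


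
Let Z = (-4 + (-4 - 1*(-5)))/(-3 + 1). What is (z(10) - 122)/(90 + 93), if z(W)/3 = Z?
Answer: -235/366 ≈ -0.64208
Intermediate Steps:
Z = 3/2 (Z = (-4 + (-4 + 5))/(-2) = (-4 + 1)*(-½) = -3*(-½) = 3/2 ≈ 1.5000)
z(W) = 9/2 (z(W) = 3*(3/2) = 9/2)
(z(10) - 122)/(90 + 93) = (9/2 - 122)/(90 + 93) = -235/2/183 = -235/2*1/183 = -235/366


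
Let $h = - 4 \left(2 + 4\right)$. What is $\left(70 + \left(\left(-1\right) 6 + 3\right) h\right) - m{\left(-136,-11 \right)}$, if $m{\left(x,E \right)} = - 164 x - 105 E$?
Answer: $-23317$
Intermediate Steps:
$h = -24$ ($h = \left(-4\right) 6 = -24$)
$\left(70 + \left(\left(-1\right) 6 + 3\right) h\right) - m{\left(-136,-11 \right)} = \left(70 + \left(\left(-1\right) 6 + 3\right) \left(-24\right)\right) - \left(\left(-164\right) \left(-136\right) - -1155\right) = \left(70 + \left(-6 + 3\right) \left(-24\right)\right) - \left(22304 + 1155\right) = \left(70 - -72\right) - 23459 = \left(70 + 72\right) - 23459 = 142 - 23459 = -23317$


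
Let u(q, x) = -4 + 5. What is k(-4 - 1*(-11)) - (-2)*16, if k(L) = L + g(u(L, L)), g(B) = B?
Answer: 40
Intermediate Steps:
u(q, x) = 1
k(L) = 1 + L (k(L) = L + 1 = 1 + L)
k(-4 - 1*(-11)) - (-2)*16 = (1 + (-4 - 1*(-11))) - (-2)*16 = (1 + (-4 + 11)) - 1*(-32) = (1 + 7) + 32 = 8 + 32 = 40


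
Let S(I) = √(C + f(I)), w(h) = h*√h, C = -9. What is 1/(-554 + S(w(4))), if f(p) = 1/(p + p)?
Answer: -8864/4910799 - 4*I*√143/4910799 ≈ -0.001805 - 9.7404e-6*I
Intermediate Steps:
f(p) = 1/(2*p)
w(h) = h^(3/2)
S(I) = √(-9 + 1/(2*I))
1/(-554 + S(w(4))) = 1/(-554 + √(-36 + 2/(4^(3/2)))/2) = 1/(-554 + √(-36 + 2/8)/2) = 1/(-554 + √(-36 + 2*(⅛))/2) = 1/(-554 + √(-36 + ¼)/2) = 1/(-554 + √(-143/4)/2) = 1/(-554 + (I*√143/2)/2) = 1/(-554 + I*√143/4)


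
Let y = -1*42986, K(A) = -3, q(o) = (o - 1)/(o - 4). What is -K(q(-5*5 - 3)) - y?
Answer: 42989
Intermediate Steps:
q(o) = (-1 + o)/(-4 + o)
y = -42986
-K(q(-5*5 - 3)) - y = -1*(-3) - 1*(-42986) = 3 + 42986 = 42989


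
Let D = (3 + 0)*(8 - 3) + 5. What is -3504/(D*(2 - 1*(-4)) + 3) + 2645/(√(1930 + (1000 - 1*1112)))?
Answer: -1168/41 + 2645*√202/606 ≈ 33.546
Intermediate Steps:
D = 20 (D = 3*5 + 5 = 15 + 5 = 20)
-3504/(D*(2 - 1*(-4)) + 3) + 2645/(√(1930 + (1000 - 1*1112))) = -3504/(20*(2 - 1*(-4)) + 3) + 2645/(√(1930 + (1000 - 1*1112))) = -3504/(20*(2 + 4) + 3) + 2645/(√(1930 + (1000 - 1112))) = -3504/(20*6 + 3) + 2645/(√(1930 - 112)) = -3504/(120 + 3) + 2645/(√1818) = -3504/123 + 2645/((3*√202)) = -3504*1/123 + 2645*(√202/606) = -1168/41 + 2645*√202/606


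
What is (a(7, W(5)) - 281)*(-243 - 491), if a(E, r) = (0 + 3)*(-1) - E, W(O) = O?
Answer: 213594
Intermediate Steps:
a(E, r) = -3 - E (a(E, r) = 3*(-1) - E = -3 - E)
(a(7, W(5)) - 281)*(-243 - 491) = ((-3 - 1*7) - 281)*(-243 - 491) = ((-3 - 7) - 281)*(-734) = (-10 - 281)*(-734) = -291*(-734) = 213594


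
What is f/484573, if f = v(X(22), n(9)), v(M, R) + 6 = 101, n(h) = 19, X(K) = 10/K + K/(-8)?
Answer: 95/484573 ≈ 0.00019605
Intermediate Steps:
X(K) = 10/K - K/8 (X(K) = 10/K + K*(-1/8) = 10/K - K/8)
v(M, R) = 95 (v(M, R) = -6 + 101 = 95)
f = 95
f/484573 = 95/484573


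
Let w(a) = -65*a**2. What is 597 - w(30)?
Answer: 59097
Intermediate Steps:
597 - w(30) = 597 - (-65)*30**2 = 597 - (-65)*900 = 597 - 1*(-58500) = 597 + 58500 = 59097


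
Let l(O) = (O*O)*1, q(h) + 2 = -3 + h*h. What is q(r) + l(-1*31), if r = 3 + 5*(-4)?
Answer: 1245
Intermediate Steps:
r = -17 (r = 3 - 20 = -17)
q(h) = -5 + h**2 (q(h) = -2 + (-3 + h*h) = -2 + (-3 + h**2) = -5 + h**2)
l(O) = O**2 (l(O) = O**2*1 = O**2)
q(r) + l(-1*31) = (-5 + (-17)**2) + (-1*31)**2 = (-5 + 289) + (-31)**2 = 284 + 961 = 1245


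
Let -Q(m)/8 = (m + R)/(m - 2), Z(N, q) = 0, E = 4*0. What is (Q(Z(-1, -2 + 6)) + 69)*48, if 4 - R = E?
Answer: 4080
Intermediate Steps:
E = 0
R = 4 (R = 4 - 1*0 = 4 + 0 = 4)
Q(m) = -8*(4 + m)/(-2 + m) (Q(m) = -8*(m + 4)/(m - 2) = -8*(4 + m)/(-2 + m))
(Q(Z(-1, -2 + 6)) + 69)*48 = (8*(-4 - 1*0)/(-2 + 0) + 69)*48 = (8*(-4 + 0)/(-2) + 69)*48 = (8*(-½)*(-4) + 69)*48 = (16 + 69)*48 = 85*48 = 4080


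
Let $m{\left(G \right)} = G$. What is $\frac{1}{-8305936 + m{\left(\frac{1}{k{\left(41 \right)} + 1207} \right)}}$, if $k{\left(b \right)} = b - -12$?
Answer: $- \frac{1260}{10465479359} \approx -1.204 \cdot 10^{-7}$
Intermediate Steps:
$k{\left(b \right)} = 12 + b$ ($k{\left(b \right)} = b + 12 = 12 + b$)
$\frac{1}{-8305936 + m{\left(\frac{1}{k{\left(41 \right)} + 1207} \right)}} = \frac{1}{-8305936 + \frac{1}{\left(12 + 41\right) + 1207}} = \frac{1}{-8305936 + \frac{1}{53 + 1207}} = \frac{1}{-8305936 + \frac{1}{1260}} = \frac{1}{- \frac{10465479359}{1260}} = - \frac{1260}{10465479359}$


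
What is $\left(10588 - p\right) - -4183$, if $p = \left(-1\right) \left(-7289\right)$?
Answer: $7482$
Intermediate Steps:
$p = 7289$
$\left(10588 - p\right) - -4183 = \left(10588 - 7289\right) - -4183 = \left(10588 - 7289\right) + 4183 = 3299 + 4183 = 7482$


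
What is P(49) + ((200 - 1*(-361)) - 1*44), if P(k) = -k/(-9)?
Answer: 4702/9 ≈ 522.44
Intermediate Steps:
P(k) = k/9 (P(k) = -k*(-1)/9 = -(-1)*k/9 = k/9)
P(49) + ((200 - 1*(-361)) - 1*44) = (⅑)*49 + ((200 - 1*(-361)) - 1*44) = 49/9 + ((200 + 361) - 44) = 49/9 + (561 - 44) = 49/9 + 517 = 4702/9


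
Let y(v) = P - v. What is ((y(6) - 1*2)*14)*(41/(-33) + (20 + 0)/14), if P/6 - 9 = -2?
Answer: 2924/33 ≈ 88.606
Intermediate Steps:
P = 42 (P = 54 + 6*(-2) = 54 - 12 = 42)
y(v) = 42 - v
((y(6) - 1*2)*14)*(41/(-33) + (20 + 0)/14) = (((42 - 1*6) - 1*2)*14)*(41/(-33) + (20 + 0)/14) = (((42 - 6) - 2)*14)*(41*(-1/33) + 20*(1/14)) = ((36 - 2)*14)*(-41/33 + 10/7) = (34*14)*(43/231) = 476*(43/231) = 2924/33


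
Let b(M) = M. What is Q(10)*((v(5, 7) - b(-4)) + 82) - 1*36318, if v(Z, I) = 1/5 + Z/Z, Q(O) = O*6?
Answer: -31086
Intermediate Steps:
Q(O) = 6*O
v(Z, I) = 6/5 (v(Z, I) = 1*(⅕) + 1 = ⅕ + 1 = 6/5)
Q(10)*((v(5, 7) - b(-4)) + 82) - 1*36318 = (6*10)*((6/5 - 1*(-4)) + 82) - 1*36318 = 60*((6/5 + 4) + 82) - 36318 = 60*(26/5 + 82) - 36318 = 60*(436/5) - 36318 = 5232 - 36318 = -31086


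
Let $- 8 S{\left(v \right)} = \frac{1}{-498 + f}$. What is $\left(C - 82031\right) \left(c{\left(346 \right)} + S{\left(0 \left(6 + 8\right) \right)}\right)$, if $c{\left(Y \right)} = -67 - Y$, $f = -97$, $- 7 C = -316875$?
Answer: $\frac{252951616809}{16660} \approx 1.5183 \cdot 10^{7}$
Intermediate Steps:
$C = \frac{316875}{7}$ ($C = \left(- \frac{1}{7}\right) \left(-316875\right) = \frac{316875}{7} \approx 45268.0$)
$S{\left(v \right)} = \frac{1}{4760}$ ($S{\left(v \right)} = - \frac{1}{8 \left(-498 - 97\right)} = - \frac{1}{8 \left(-595\right)} = \left(- \frac{1}{8}\right) \left(- \frac{1}{595}\right) = \frac{1}{4760}$)
$\left(C - 82031\right) \left(c{\left(346 \right)} + S{\left(0 \left(6 + 8\right) \right)}\right) = \left(\frac{316875}{7} - 82031\right) \left(\left(-67 - 346\right) + \frac{1}{4760}\right) = - \frac{257342 \left(\left(-67 - 346\right) + \frac{1}{4760}\right)}{7} = - \frac{257342 \left(-413 + \frac{1}{4760}\right)}{7} = \left(- \frac{257342}{7}\right) \left(- \frac{1965879}{4760}\right) = \frac{252951616809}{16660}$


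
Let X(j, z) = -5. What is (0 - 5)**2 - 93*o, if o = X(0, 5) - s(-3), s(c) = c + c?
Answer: -68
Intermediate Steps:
s(c) = 2*c
o = 1 (o = -5 - 2*(-3) = -5 - 1*(-6) = -5 + 6 = 1)
(0 - 5)**2 - 93*o = (0 - 5)**2 - 93 = (-5)**2 - 31*3 = 25 - 93 = -68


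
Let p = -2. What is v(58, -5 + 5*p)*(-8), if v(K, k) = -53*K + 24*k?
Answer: 27472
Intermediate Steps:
v(58, -5 + 5*p)*(-8) = (-53*58 + 24*(-5 + 5*(-2)))*(-8) = (-3074 + 24*(-5 - 10))*(-8) = (-3074 + 24*(-15))*(-8) = (-3074 - 360)*(-8) = -3434*(-8) = 27472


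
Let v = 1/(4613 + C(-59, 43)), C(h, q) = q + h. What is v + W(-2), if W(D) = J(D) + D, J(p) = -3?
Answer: -22984/4597 ≈ -4.9998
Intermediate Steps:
W(D) = -3 + D
C(h, q) = h + q
v = 1/4597 (v = 1/(4613 + (-59 + 43)) = 1/(4613 - 16) = 1/4597 ≈ 0.00021753)
v + W(-2) = 1/4597 + (-3 - 2) = 1/4597 - 5 = -22984/4597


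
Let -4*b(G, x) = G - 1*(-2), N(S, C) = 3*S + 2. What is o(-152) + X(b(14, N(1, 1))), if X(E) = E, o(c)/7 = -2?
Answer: -18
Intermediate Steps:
o(c) = -14 (o(c) = 7*(-2) = -14)
N(S, C) = 2 + 3*S
b(G, x) = -½ - G/4 (b(G, x) = -(G - 1*(-2))/4 = -(G + 2)/4 = -(2 + G)/4 = -½ - G/4)
o(-152) + X(b(14, N(1, 1))) = -14 + (-½ - ¼*14) = -14 + (-½ - 7/2) = -14 - 4 = -18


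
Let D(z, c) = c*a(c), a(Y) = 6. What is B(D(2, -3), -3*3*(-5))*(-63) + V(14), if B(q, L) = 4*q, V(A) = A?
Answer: 4550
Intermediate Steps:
D(z, c) = 6*c (D(z, c) = c*6 = 6*c)
B(D(2, -3), -3*3*(-5))*(-63) + V(14) = (4*(6*(-3)))*(-63) + 14 = (4*(-18))*(-63) + 14 = -72*(-63) + 14 = 4536 + 14 = 4550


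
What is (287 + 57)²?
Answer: 118336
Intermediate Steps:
(287 + 57)² = 344² = 118336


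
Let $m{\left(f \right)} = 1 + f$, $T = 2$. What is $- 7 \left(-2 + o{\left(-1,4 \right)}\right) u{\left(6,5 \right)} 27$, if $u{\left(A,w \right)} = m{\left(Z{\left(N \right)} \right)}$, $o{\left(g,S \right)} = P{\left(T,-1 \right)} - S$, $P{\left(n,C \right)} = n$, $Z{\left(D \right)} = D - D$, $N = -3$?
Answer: $756$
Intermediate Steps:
$Z{\left(D \right)} = 0$
$o{\left(g,S \right)} = 2 - S$
$u{\left(A,w \right)} = 1$ ($u{\left(A,w \right)} = 1 + 0 = 1$)
$- 7 \left(-2 + o{\left(-1,4 \right)}\right) u{\left(6,5 \right)} 27 = - 7 \left(-2 + \left(2 - 4\right)\right) 1 \cdot 27 = - 7 \left(-2 - 2\right) 1 \cdot 27 = - 7 \left(\left(-4\right) 1\right) 27 = \left(-7\right) \left(-4\right) 27 = 28 \cdot 27 = 756$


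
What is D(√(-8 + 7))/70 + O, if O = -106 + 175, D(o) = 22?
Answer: 2426/35 ≈ 69.314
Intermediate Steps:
O = 69
D(√(-8 + 7))/70 + O = 22/70 + 69 = 22*(1/70) + 69 = 11/35 + 69 = 2426/35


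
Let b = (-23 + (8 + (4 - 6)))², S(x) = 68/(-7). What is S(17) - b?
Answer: -2091/7 ≈ -298.71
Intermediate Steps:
S(x) = -68/7 (S(x) = 68*(-⅐) = -68/7)
b = 289 (b = (-23 + (8 - 2))² = (-23 + 6)² = (-17)² = 289)
S(17) - b = -68/7 - 1*289 = -68/7 - 289 = -2091/7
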